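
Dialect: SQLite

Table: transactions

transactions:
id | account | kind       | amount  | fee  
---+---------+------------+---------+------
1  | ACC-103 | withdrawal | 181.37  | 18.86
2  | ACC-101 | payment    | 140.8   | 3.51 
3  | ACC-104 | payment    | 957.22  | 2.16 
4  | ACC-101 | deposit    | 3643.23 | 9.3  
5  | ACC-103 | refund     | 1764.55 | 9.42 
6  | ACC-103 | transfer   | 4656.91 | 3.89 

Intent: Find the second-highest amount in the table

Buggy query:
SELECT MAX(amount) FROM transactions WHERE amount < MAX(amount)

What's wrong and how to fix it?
Bug: MAX(amount) on the right of the comparison is an aggregate-in-WHERE error

Fix: Compute the overall MAX in a subquery, then take MAX of rows below it

Corrected query:
SELECT MAX(amount) FROM transactions WHERE amount < (SELECT MAX(amount) FROM transactions)

Result:
MAX(amount)
-----------
3643.23    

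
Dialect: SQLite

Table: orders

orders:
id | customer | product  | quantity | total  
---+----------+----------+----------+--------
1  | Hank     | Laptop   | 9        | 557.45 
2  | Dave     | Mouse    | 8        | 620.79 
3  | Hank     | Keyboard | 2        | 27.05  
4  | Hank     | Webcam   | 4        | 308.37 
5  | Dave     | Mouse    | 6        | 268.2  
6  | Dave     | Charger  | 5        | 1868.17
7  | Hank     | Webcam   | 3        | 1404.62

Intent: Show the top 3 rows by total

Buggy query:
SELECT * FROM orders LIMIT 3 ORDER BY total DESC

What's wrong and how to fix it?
Bug: LIMIT must come after ORDER BY

Fix: Sort with ORDER BY, then apply LIMIT

Corrected query:
SELECT * FROM orders ORDER BY total DESC LIMIT 3

Result:
id | customer | product | quantity | total  
---+----------+---------+----------+--------
6  | Dave     | Charger | 5        | 1868.17
7  | Hank     | Webcam  | 3        | 1404.62
2  | Dave     | Mouse   | 8        | 620.79 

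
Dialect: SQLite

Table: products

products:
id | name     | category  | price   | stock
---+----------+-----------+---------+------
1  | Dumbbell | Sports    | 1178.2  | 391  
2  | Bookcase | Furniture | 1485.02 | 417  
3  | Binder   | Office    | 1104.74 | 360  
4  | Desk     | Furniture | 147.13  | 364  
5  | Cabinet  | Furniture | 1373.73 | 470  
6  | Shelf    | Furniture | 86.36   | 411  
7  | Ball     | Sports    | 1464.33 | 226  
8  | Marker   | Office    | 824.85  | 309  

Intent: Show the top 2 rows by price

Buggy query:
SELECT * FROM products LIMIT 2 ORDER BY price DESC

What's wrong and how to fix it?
Bug: ORDER BY cannot follow LIMIT; LIMIT is the final clause

Fix: Sort with ORDER BY, then apply LIMIT

Corrected query:
SELECT * FROM products ORDER BY price DESC LIMIT 2

Result:
id | name     | category  | price   | stock
---+----------+-----------+---------+------
2  | Bookcase | Furniture | 1485.02 | 417  
7  | Ball     | Sports    | 1464.33 | 226  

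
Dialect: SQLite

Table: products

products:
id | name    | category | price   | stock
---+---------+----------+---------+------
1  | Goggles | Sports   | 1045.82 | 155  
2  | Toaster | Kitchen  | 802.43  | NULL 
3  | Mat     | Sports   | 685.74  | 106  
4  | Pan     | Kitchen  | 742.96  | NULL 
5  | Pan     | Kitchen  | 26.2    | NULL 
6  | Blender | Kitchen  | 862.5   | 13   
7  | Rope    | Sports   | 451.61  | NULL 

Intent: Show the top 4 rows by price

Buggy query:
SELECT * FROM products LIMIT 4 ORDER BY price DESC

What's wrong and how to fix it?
Bug: LIMIT must come after ORDER BY

Fix: Sort with ORDER BY, then apply LIMIT

Corrected query:
SELECT * FROM products ORDER BY price DESC LIMIT 4

Result:
id | name    | category | price   | stock
---+---------+----------+---------+------
1  | Goggles | Sports   | 1045.82 | 155  
6  | Blender | Kitchen  | 862.5   | 13   
2  | Toaster | Kitchen  | 802.43  | NULL 
4  | Pan     | Kitchen  | 742.96  | NULL 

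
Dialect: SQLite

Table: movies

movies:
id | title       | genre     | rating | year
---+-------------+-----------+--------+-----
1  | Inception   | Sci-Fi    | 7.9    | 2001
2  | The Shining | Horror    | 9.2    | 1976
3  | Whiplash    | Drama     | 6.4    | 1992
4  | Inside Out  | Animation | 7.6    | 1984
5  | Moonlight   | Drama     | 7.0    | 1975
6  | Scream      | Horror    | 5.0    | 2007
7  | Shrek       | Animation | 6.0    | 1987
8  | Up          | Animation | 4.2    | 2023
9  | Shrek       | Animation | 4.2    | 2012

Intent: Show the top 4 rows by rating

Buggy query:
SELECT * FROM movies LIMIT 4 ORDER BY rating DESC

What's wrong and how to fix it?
Bug: ORDER BY cannot follow LIMIT; LIMIT is the final clause

Fix: Swap the clauses: ORDER BY first, then LIMIT

Corrected query:
SELECT * FROM movies ORDER BY rating DESC LIMIT 4

Result:
id | title       | genre     | rating | year
---+-------------+-----------+--------+-----
2  | The Shining | Horror    | 9.2    | 1976
1  | Inception   | Sci-Fi    | 7.9    | 2001
4  | Inside Out  | Animation | 7.6    | 1984
5  | Moonlight   | Drama     | 7      | 1975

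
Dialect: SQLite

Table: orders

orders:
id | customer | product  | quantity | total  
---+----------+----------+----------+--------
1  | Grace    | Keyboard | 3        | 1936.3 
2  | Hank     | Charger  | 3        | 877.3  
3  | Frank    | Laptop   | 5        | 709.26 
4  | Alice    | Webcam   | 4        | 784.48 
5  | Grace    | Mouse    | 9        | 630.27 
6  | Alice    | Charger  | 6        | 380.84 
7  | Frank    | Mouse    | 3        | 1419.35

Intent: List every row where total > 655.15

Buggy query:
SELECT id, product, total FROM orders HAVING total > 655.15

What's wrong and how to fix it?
Bug: This is a non-aggregate query (no GROUP BY, no aggregates), so in SQLite the HAVING clause is invalid here; a row-level condition belongs in WHERE

Fix: Replace HAVING with WHERE since the condition applies to individual rows

Corrected query:
SELECT id, product, total FROM orders WHERE total > 655.15

Result:
id | product  | total  
---+----------+--------
1  | Keyboard | 1936.3 
2  | Charger  | 877.3  
3  | Laptop   | 709.26 
4  | Webcam   | 784.48 
7  | Mouse    | 1419.35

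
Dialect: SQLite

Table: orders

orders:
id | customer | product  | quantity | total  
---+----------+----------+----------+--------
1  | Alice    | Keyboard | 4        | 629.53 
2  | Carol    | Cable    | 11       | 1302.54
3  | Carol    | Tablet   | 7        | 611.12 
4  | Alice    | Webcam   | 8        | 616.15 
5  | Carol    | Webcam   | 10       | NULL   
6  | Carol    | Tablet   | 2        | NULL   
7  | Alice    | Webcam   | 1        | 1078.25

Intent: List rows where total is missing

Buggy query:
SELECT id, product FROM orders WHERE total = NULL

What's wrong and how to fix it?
Bug: Comparing to NULL with '=' never matches; NULL = NULL is unknown, not true

Fix: Use IS NULL to test for NULL

Corrected query:
SELECT id, product FROM orders WHERE total IS NULL

Result:
id | product
---+--------
5  | Webcam 
6  | Tablet 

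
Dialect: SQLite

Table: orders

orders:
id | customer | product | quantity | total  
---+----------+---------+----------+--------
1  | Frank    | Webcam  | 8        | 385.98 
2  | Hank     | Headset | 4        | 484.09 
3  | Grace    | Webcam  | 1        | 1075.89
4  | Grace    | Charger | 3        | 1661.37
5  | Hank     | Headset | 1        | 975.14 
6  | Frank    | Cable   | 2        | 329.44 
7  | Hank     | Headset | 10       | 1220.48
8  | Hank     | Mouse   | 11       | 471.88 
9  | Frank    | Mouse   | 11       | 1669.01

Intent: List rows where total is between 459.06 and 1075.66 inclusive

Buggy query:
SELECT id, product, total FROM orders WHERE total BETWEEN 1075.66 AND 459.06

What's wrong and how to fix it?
Bug: BETWEEN expects the lower bound first; with 1075.66 AND 459.06 the range is empty

Fix: Write BETWEEN 459.06 AND 1075.66

Corrected query:
SELECT id, product, total FROM orders WHERE total BETWEEN 459.06 AND 1075.66

Result:
id | product | total 
---+---------+-------
2  | Headset | 484.09
5  | Headset | 975.14
8  | Mouse   | 471.88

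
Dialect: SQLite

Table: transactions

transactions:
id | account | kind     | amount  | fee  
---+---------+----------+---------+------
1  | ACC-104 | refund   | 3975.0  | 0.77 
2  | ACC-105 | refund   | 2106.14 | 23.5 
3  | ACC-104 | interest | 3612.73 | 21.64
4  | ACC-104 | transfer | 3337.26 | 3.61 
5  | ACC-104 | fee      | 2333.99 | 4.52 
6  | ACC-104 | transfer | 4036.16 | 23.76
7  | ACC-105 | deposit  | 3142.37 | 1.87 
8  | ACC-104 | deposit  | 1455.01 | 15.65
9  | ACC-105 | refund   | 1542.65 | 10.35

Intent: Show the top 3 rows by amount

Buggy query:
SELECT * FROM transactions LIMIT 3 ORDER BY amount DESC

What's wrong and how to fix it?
Bug: ORDER BY cannot follow LIMIT; LIMIT is the final clause

Fix: Swap the clauses: ORDER BY first, then LIMIT

Corrected query:
SELECT * FROM transactions ORDER BY amount DESC LIMIT 3

Result:
id | account | kind     | amount  | fee  
---+---------+----------+---------+------
6  | ACC-104 | transfer | 4036.16 | 23.76
1  | ACC-104 | refund   | 3975    | 0.77 
3  | ACC-104 | interest | 3612.73 | 21.64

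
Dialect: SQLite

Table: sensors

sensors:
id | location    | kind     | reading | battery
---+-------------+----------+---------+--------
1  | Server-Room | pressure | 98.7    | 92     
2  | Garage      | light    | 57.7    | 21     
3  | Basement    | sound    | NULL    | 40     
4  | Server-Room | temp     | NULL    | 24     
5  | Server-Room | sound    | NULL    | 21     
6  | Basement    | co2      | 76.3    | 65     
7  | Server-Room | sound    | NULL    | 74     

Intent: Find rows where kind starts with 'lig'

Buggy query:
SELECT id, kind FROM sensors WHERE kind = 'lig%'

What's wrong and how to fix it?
Bug: '=' compares the literal string including the % character; pattern matching needs LIKE

Fix: Replace '=' with LIKE so 'lig%' is treated as a pattern

Corrected query:
SELECT id, kind FROM sensors WHERE kind LIKE 'lig%'

Result:
id | kind 
---+------
2  | light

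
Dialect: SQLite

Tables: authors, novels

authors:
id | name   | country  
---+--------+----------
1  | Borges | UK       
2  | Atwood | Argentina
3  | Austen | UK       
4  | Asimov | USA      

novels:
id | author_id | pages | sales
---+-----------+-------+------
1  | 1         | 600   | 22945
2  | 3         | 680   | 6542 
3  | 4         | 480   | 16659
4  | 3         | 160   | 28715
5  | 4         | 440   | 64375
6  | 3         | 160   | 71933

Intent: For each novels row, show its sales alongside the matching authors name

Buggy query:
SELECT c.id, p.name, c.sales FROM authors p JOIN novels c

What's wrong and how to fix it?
Bug: JOIN with no ON clause produces a cartesian product; every novels row pairs with every authors row

Fix: Add ON c.author_id = p.id to the JOIN

Corrected query:
SELECT c.id, p.name, c.sales FROM authors p JOIN novels c ON c.author_id = p.id

Result:
id | name   | sales
---+--------+------
1  | Borges | 22945
2  | Austen | 6542 
3  | Asimov | 16659
4  | Austen | 28715
5  | Asimov | 64375
6  | Austen | 71933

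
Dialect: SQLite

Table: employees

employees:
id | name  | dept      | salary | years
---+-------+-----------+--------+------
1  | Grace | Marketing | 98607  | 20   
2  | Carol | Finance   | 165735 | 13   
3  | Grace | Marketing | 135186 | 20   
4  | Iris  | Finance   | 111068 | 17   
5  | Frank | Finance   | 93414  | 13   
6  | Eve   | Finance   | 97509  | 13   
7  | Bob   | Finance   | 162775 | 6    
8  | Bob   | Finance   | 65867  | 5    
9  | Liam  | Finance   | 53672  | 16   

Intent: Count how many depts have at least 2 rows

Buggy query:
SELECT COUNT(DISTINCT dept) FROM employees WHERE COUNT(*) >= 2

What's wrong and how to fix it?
Bug: COUNT(*) cannot appear in WHERE; the per-group count doesn't exist yet

Fix: Group first with HAVING COUNT(*) >= 2, then COUNT the resulting groups

Corrected query:
SELECT COUNT(*) FROM (SELECT dept FROM employees GROUP BY dept HAVING COUNT(*) >= 2)

Result:
COUNT(*)
--------
2       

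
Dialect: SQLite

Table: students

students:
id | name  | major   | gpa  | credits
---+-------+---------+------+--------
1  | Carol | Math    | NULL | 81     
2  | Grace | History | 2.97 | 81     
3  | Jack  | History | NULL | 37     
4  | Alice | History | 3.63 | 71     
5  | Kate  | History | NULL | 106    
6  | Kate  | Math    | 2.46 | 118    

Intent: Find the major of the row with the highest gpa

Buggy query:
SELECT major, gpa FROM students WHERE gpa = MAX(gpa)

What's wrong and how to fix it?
Bug: WHERE is evaluated per row; an aggregate over the whole table isn't defined there

Fix: Wrap MAX in a scalar subquery so WHERE compares against a single value

Corrected query:
SELECT major, gpa FROM students WHERE gpa = (SELECT MAX(gpa) FROM students)

Result:
major   | gpa 
--------+-----
History | 3.63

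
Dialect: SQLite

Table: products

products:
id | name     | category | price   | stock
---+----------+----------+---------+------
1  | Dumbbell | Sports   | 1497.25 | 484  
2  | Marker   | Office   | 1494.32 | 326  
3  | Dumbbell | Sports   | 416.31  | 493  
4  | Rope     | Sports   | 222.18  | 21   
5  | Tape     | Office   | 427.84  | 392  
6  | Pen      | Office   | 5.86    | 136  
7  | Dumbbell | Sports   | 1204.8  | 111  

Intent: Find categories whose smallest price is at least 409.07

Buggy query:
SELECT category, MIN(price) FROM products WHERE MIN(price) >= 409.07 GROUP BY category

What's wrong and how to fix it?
Bug: Aggregates like MIN are computed per group after WHERE runs

Fix: Replace WHERE with HAVING after the GROUP BY

Corrected query:
SELECT category, MIN(price) FROM products GROUP BY category HAVING MIN(price) >= 409.07

Result:
(no rows)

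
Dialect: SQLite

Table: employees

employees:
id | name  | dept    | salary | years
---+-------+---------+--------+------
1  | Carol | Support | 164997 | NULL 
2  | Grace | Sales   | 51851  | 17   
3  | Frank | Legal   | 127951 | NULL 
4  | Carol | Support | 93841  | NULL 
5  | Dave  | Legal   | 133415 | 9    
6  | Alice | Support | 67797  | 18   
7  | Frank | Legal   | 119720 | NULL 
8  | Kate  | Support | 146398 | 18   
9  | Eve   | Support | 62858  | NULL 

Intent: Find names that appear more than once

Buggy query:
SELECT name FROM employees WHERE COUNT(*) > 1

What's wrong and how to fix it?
Bug: WHERE can't reference COUNT(*); aggregates are computed after WHERE

Fix: GROUP BY name, then filter groups with HAVING COUNT(*) > 1

Corrected query:
SELECT name FROM employees GROUP BY name HAVING COUNT(*) > 1

Result:
name 
-----
Carol
Frank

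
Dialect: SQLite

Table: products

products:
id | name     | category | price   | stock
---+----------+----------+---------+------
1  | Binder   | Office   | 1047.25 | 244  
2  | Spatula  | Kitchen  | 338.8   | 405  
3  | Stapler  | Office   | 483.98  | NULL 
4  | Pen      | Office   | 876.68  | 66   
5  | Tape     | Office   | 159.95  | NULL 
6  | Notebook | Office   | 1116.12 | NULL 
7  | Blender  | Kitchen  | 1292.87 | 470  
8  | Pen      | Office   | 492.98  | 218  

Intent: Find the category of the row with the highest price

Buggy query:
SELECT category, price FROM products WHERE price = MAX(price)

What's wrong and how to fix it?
Bug: WHERE is evaluated per row; an aggregate over the whole table isn't defined there

Fix: Use a subquery: WHERE price = (SELECT MAX(price) FROM products)

Corrected query:
SELECT category, price FROM products WHERE price = (SELECT MAX(price) FROM products)

Result:
category | price  
---------+--------
Kitchen  | 1292.87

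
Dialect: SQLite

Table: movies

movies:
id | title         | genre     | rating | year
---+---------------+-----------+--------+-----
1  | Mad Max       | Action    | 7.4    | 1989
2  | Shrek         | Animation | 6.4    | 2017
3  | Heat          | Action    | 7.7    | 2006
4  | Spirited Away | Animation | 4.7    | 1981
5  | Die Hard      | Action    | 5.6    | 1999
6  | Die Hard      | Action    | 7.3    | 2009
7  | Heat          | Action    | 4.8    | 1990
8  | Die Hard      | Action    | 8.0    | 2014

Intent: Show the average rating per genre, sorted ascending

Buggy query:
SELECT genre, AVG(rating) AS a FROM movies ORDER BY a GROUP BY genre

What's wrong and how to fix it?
Bug: GROUP BY must precede ORDER BY

Fix: Move ORDER BY to the end, after GROUP BY

Corrected query:
SELECT genre, AVG(rating) AS a FROM movies GROUP BY genre ORDER BY a

Result:
genre     | a   
----------+-----
Animation | 5.55
Action    | 6.8 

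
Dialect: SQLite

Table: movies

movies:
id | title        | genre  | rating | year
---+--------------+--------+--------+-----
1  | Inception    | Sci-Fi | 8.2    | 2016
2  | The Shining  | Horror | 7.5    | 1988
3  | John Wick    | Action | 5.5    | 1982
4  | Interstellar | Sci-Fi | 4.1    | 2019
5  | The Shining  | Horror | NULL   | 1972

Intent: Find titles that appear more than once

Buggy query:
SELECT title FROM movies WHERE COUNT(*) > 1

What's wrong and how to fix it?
Bug: COUNT(*) is an aggregate and cannot be used in WHERE

Fix: GROUP BY title, then filter groups with HAVING COUNT(*) > 1

Corrected query:
SELECT title FROM movies GROUP BY title HAVING COUNT(*) > 1

Result:
title      
-----------
The Shining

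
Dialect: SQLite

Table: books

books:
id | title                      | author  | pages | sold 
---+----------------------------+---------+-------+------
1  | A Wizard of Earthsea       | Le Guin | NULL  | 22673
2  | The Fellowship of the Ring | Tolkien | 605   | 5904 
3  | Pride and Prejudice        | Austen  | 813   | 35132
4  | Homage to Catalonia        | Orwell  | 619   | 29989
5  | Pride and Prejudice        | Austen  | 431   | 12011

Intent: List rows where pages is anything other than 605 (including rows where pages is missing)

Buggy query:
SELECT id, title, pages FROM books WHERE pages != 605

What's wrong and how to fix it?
Bug: Inequality against NULL is unknown, not true; rows with NULL are dropped

Fix: Add an explicit OR pages IS NULL to include the missing-value rows

Corrected query:
SELECT id, title, pages FROM books WHERE pages != 605 OR pages IS NULL

Result:
id | title                | pages
---+----------------------+------
1  | A Wizard of Earthsea | NULL 
3  | Pride and Prejudice  | 813  
4  | Homage to Catalonia  | 619  
5  | Pride and Prejudice  | 431  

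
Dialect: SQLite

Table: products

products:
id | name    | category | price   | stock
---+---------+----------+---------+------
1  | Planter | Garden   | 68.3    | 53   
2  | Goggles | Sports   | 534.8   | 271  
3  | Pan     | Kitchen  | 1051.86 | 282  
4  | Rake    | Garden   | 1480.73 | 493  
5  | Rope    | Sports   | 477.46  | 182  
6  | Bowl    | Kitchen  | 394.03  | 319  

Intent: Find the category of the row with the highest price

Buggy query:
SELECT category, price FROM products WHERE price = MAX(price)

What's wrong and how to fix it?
Bug: WHERE is evaluated per row; an aggregate over the whole table isn't defined there

Fix: Use a subquery: WHERE price = (SELECT MAX(price) FROM products)

Corrected query:
SELECT category, price FROM products WHERE price = (SELECT MAX(price) FROM products)

Result:
category | price  
---------+--------
Garden   | 1480.73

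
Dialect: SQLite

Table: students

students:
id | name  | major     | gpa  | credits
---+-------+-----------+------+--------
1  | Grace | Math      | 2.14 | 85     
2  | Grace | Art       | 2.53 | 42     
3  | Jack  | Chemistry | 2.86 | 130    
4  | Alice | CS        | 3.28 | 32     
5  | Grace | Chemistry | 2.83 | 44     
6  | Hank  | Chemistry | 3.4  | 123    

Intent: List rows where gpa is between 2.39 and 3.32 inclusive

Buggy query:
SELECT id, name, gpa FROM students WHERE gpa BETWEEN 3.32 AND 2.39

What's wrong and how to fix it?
Bug: The bounds are reversed; BETWEEN a AND b requires a <= b to match anything

Fix: Write BETWEEN 2.39 AND 3.32

Corrected query:
SELECT id, name, gpa FROM students WHERE gpa BETWEEN 2.39 AND 3.32

Result:
id | name  | gpa 
---+-------+-----
2  | Grace | 2.53
3  | Jack  | 2.86
4  | Alice | 3.28
5  | Grace | 2.83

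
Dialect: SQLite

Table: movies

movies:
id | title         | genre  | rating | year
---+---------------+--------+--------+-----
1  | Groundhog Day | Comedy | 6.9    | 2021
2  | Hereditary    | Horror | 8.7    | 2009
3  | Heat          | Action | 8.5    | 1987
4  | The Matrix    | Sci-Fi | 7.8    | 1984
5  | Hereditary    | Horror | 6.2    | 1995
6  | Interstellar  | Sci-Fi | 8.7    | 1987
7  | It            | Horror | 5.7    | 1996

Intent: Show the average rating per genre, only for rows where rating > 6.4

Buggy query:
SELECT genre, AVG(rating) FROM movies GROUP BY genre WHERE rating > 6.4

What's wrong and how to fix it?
Bug: WHERE cannot follow GROUP BY

Fix: Place WHERE between FROM and GROUP BY

Corrected query:
SELECT genre, AVG(rating) FROM movies WHERE rating > 6.4 GROUP BY genre

Result:
genre  | AVG(rating)
-------+------------
Action | 8.5        
Comedy | 6.9        
Horror | 8.7        
Sci-Fi | 8.25       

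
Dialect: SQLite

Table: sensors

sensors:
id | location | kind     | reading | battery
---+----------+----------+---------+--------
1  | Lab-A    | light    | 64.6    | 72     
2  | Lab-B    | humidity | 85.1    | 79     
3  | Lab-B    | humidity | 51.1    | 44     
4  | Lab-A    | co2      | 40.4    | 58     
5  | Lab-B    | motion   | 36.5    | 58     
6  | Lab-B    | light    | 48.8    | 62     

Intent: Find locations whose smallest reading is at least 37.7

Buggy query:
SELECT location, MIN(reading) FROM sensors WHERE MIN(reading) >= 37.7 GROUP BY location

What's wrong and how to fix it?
Bug: MIN() in WHERE is a misuse of aggregate

Fix: Replace WHERE with HAVING after the GROUP BY

Corrected query:
SELECT location, MIN(reading) FROM sensors GROUP BY location HAVING MIN(reading) >= 37.7

Result:
location | MIN(reading)
---------+-------------
Lab-A    | 40.4        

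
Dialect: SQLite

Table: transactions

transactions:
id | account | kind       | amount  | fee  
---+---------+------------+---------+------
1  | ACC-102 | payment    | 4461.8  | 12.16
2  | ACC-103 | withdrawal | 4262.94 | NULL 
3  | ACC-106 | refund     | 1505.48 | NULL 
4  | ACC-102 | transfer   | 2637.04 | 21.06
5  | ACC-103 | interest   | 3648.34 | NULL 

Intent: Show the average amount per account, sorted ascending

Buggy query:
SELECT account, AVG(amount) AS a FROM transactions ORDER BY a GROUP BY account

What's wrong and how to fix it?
Bug: ORDER BY appears before GROUP BY; SQL clause order requires GROUP BY first

Fix: Reorder: SELECT … FROM … GROUP BY … ORDER BY …

Corrected query:
SELECT account, AVG(amount) AS a FROM transactions GROUP BY account ORDER BY a

Result:
account | a      
--------+--------
ACC-106 | 1505.48
ACC-102 | 3549.42
ACC-103 | 3955.64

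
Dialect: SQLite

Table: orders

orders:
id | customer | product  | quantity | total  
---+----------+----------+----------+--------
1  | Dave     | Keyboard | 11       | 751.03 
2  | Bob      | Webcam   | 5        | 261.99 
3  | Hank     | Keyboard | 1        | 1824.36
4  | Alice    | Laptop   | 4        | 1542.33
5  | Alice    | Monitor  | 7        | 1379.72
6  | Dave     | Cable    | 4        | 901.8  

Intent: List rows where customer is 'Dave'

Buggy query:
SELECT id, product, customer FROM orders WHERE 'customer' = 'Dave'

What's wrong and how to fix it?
Bug: Single quotes denote string literals in SQL; the column name is being compared as a constant string

Fix: Remove the quotes around the column name (or use double quotes for an identifier)

Corrected query:
SELECT id, product, customer FROM orders WHERE customer = 'Dave'

Result:
id | product  | customer
---+----------+---------
1  | Keyboard | Dave    
6  | Cable    | Dave    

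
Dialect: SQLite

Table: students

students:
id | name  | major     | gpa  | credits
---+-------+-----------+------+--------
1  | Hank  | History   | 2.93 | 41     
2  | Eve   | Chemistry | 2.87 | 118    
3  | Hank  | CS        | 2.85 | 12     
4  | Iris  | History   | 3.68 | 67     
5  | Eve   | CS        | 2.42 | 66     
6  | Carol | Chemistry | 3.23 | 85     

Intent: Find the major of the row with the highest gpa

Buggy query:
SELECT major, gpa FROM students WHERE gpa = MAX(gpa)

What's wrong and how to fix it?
Bug: MAX(gpa) is an aggregate and cannot be used directly in WHERE

Fix: Wrap MAX in a scalar subquery so WHERE compares against a single value

Corrected query:
SELECT major, gpa FROM students WHERE gpa = (SELECT MAX(gpa) FROM students)

Result:
major   | gpa 
--------+-----
History | 3.68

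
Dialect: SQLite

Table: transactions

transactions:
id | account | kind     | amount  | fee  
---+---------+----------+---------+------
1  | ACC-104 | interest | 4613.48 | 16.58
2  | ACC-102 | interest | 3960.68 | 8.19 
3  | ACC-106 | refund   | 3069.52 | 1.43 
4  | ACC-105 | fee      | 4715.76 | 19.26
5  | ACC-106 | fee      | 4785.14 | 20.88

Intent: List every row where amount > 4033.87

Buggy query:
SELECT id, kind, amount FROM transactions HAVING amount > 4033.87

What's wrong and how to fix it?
Bug: HAVING filters the output of aggregation, but this query has no GROUP BY and no aggregate functions, so SQLite rejects it (HAVING clause on a non-aggregate query); the condition here is per row

Fix: Replace HAVING with WHERE since the condition applies to individual rows

Corrected query:
SELECT id, kind, amount FROM transactions WHERE amount > 4033.87

Result:
id | kind     | amount 
---+----------+--------
1  | interest | 4613.48
4  | fee      | 4715.76
5  | fee      | 4785.14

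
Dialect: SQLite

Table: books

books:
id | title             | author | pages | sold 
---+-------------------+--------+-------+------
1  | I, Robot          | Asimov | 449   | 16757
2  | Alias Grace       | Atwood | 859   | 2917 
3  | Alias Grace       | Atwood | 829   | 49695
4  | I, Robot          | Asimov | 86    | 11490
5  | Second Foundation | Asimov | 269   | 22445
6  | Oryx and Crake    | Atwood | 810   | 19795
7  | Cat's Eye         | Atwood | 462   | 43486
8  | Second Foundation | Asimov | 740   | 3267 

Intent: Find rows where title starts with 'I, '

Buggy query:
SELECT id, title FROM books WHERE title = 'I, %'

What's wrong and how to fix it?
Bug: '=' compares the literal string including the % character; pattern matching needs LIKE

Fix: Use LIKE for wildcard pattern matching

Corrected query:
SELECT id, title FROM books WHERE title LIKE 'I, %'

Result:
id | title   
---+---------
1  | I, Robot
4  | I, Robot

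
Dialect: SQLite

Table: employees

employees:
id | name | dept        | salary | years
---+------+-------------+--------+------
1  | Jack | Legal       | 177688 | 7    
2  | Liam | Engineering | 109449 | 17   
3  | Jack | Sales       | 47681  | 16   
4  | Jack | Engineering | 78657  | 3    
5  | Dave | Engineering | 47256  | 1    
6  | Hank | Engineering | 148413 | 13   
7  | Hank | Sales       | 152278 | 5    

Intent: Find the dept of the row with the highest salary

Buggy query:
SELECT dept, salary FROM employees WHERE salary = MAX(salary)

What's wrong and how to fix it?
Bug: WHERE is evaluated per row; an aggregate over the whole table isn't defined there

Fix: Wrap MAX in a scalar subquery so WHERE compares against a single value

Corrected query:
SELECT dept, salary FROM employees WHERE salary = (SELECT MAX(salary) FROM employees)

Result:
dept  | salary
------+-------
Legal | 177688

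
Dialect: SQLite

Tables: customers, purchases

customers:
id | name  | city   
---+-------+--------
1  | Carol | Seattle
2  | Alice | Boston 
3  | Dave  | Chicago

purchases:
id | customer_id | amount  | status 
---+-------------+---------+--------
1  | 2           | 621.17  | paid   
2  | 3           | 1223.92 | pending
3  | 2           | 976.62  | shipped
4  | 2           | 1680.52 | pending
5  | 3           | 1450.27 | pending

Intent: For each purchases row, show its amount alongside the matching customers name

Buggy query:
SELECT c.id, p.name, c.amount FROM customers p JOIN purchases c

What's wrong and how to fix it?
Bug: Missing join condition: each purchases row is matched to all customers rows instead of just its own

Fix: Add ON c.customer_id = p.id to the JOIN

Corrected query:
SELECT c.id, p.name, c.amount FROM customers p JOIN purchases c ON c.customer_id = p.id

Result:
id | name  | amount 
---+-------+--------
1  | Alice | 621.17 
2  | Dave  | 1223.92
3  | Alice | 976.62 
4  | Alice | 1680.52
5  | Dave  | 1450.27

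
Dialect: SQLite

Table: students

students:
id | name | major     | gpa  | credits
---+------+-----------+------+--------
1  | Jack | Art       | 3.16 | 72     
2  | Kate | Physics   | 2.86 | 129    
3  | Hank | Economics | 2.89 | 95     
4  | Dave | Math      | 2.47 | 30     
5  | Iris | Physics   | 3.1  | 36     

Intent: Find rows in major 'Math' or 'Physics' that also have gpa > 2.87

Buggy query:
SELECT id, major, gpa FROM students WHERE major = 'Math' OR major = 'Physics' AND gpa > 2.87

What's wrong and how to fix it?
Bug: Without parentheses, AND is evaluated before OR, so the gpa filter only applies to the 'Physics' branch

Fix: Group the OR with parentheses (or use IN), then AND the threshold

Corrected query:
SELECT id, major, gpa FROM students WHERE (major = 'Math' OR major = 'Physics') AND gpa > 2.87

Result:
id | major   | gpa
---+---------+----
5  | Physics | 3.1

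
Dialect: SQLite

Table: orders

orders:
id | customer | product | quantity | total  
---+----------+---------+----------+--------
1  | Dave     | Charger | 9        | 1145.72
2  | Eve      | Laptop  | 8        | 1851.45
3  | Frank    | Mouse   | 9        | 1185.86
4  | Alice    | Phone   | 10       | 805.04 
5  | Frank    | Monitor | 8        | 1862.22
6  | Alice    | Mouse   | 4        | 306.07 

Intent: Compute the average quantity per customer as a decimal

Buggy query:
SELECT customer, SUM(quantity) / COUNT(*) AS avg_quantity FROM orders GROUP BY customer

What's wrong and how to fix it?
Bug: SUM(quantity) and COUNT(*) are both integers; the division truncates the fractional part

Fix: Cast one side to REAL so the division keeps the fractional part

Corrected query:
SELECT customer, SUM(quantity) * 1.0 / COUNT(*) AS avg_quantity FROM orders GROUP BY customer

Result:
customer | avg_quantity
---------+-------------
Alice    | 7           
Dave     | 9           
Eve      | 8           
Frank    | 8.5         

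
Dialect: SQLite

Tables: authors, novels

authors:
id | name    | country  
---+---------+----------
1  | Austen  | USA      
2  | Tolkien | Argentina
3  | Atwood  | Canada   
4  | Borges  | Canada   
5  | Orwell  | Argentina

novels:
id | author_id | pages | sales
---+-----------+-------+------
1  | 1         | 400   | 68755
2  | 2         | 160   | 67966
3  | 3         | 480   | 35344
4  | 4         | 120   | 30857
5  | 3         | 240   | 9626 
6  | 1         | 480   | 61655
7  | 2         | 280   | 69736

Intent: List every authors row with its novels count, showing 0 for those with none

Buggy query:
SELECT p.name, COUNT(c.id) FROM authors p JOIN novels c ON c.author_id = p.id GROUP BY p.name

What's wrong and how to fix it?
Bug: An inner join excludes parents with zero children

Fix: Switch to LEFT JOIN to retain unmatched parent rows

Corrected query:
SELECT p.name, COUNT(c.id) FROM authors p LEFT JOIN novels c ON c.author_id = p.id GROUP BY p.name

Result:
name    | COUNT(c.id)
--------+------------
Atwood  | 2          
Austen  | 2          
Borges  | 1          
Orwell  | 0          
Tolkien | 2          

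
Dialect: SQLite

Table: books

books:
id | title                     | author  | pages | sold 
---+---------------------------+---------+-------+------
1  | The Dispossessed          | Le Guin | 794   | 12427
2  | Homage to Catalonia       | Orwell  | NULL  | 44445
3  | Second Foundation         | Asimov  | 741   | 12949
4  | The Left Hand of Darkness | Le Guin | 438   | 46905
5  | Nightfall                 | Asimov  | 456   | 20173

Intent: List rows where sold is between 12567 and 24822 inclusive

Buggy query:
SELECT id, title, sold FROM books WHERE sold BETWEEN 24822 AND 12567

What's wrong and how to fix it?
Bug: The bounds are reversed; BETWEEN a AND b requires a <= b to match anything

Fix: Write BETWEEN 12567 AND 24822

Corrected query:
SELECT id, title, sold FROM books WHERE sold BETWEEN 12567 AND 24822

Result:
id | title             | sold 
---+-------------------+------
3  | Second Foundation | 12949
5  | Nightfall         | 20173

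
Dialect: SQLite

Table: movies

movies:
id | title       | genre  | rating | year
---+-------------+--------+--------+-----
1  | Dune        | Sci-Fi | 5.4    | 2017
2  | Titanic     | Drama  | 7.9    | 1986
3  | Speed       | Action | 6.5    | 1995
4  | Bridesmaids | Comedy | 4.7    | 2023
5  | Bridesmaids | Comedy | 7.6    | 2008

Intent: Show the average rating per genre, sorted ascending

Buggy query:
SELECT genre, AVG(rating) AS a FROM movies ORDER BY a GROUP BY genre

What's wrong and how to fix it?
Bug: ORDER BY appears before GROUP BY; SQL clause order requires GROUP BY first

Fix: Move ORDER BY to the end, after GROUP BY

Corrected query:
SELECT genre, AVG(rating) AS a FROM movies GROUP BY genre ORDER BY a

Result:
genre  | a   
-------+-----
Sci-Fi | 5.4 
Comedy | 6.15
Action | 6.5 
Drama  | 7.9 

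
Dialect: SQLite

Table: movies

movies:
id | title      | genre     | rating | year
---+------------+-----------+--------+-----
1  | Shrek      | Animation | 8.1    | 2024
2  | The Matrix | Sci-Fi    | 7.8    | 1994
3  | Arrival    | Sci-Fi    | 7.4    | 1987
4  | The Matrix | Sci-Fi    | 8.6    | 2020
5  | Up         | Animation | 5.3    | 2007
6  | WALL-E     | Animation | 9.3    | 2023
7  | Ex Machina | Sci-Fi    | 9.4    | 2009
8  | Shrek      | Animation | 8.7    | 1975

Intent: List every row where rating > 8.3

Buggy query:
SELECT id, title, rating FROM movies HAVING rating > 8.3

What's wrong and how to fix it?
Bug: HAVING filters the output of aggregation, but this query has no GROUP BY and no aggregate functions, so SQLite rejects it (HAVING clause on a non-aggregate query); the condition here is per row

Fix: Replace HAVING with WHERE since the condition applies to individual rows

Corrected query:
SELECT id, title, rating FROM movies WHERE rating > 8.3

Result:
id | title      | rating
---+------------+-------
4  | The Matrix | 8.6   
6  | WALL-E     | 9.3   
7  | Ex Machina | 9.4   
8  | Shrek      | 8.7   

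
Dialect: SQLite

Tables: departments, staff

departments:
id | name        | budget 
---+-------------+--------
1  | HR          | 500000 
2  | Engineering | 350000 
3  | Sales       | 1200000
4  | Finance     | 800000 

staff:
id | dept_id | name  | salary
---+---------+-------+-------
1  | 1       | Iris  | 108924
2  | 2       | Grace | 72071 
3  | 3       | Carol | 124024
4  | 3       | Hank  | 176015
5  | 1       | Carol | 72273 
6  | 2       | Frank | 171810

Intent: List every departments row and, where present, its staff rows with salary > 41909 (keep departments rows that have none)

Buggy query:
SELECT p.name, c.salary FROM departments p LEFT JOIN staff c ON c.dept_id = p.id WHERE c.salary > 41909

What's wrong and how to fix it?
Bug: A WHERE condition on the right-hand table after LEFT JOIN drops unmatched parents

Fix: Move the right-table condition into the ON clause so unmatched parents are kept

Corrected query:
SELECT p.name, c.salary FROM departments p LEFT JOIN staff c ON c.dept_id = p.id AND c.salary > 41909

Result:
name        | salary
------------+-------
HR          | 72273 
HR          | 108924
Engineering | 72071 
Engineering | 171810
Sales       | 124024
Sales       | 176015
Finance     | NULL  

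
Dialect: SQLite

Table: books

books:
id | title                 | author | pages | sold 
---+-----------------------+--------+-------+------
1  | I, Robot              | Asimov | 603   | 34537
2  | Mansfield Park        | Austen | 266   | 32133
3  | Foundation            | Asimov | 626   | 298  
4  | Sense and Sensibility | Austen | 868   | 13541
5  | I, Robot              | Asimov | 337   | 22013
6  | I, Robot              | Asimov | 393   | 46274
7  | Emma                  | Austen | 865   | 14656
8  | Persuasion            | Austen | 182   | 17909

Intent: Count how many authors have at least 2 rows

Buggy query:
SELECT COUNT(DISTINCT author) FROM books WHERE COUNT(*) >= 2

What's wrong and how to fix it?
Bug: COUNT(*) cannot appear in WHERE; the per-group count doesn't exist yet

Fix: Use a subquery that GROUPs and filters with HAVING, then count its rows

Corrected query:
SELECT COUNT(*) FROM (SELECT author FROM books GROUP BY author HAVING COUNT(*) >= 2)

Result:
COUNT(*)
--------
2       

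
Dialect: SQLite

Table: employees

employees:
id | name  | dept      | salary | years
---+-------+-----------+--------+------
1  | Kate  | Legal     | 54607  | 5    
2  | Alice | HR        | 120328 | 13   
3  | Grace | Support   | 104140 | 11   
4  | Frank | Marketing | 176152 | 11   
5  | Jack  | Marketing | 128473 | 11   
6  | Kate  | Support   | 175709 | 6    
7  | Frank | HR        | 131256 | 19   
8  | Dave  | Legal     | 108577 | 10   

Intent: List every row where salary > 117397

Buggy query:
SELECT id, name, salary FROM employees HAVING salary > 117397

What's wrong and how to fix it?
Bug: This is a non-aggregate query (no GROUP BY, no aggregates), so in SQLite the HAVING clause is invalid here; a row-level condition belongs in WHERE

Fix: Use WHERE for row-level filtering

Corrected query:
SELECT id, name, salary FROM employees WHERE salary > 117397

Result:
id | name  | salary
---+-------+-------
2  | Alice | 120328
4  | Frank | 176152
5  | Jack  | 128473
6  | Kate  | 175709
7  | Frank | 131256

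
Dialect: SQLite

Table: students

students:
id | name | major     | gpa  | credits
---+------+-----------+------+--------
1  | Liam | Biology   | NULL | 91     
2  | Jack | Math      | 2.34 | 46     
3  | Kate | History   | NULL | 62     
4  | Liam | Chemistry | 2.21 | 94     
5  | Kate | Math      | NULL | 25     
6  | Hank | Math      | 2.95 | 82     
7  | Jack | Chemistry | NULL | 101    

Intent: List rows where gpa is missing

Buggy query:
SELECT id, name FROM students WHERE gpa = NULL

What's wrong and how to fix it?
Bug: '= NULL' is always unknown in SQL three-valued logic, so no rows match

Fix: Use IS NULL to test for NULL

Corrected query:
SELECT id, name FROM students WHERE gpa IS NULL

Result:
id | name
---+-----
1  | Liam
3  | Kate
5  | Kate
7  | Jack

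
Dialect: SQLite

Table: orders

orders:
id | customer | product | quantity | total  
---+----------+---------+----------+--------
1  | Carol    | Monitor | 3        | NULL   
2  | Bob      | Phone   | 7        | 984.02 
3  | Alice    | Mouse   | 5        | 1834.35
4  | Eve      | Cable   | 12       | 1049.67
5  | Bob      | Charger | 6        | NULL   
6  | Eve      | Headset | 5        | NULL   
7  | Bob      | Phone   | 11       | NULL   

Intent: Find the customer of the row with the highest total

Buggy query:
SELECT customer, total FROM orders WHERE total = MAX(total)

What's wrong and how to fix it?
Bug: MAX(total) is an aggregate and cannot be used directly in WHERE

Fix: Wrap MAX in a scalar subquery so WHERE compares against a single value

Corrected query:
SELECT customer, total FROM orders WHERE total = (SELECT MAX(total) FROM orders)

Result:
customer | total  
---------+--------
Alice    | 1834.35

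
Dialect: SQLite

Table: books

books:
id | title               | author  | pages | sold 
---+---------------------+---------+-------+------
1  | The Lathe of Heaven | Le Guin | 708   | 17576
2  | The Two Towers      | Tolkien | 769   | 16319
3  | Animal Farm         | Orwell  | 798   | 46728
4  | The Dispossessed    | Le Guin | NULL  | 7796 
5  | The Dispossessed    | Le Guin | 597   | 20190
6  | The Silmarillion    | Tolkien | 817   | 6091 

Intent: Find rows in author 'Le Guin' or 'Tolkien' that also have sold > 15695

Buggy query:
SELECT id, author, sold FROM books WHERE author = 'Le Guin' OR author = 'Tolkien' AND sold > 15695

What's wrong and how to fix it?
Bug: Without parentheses, AND is evaluated before OR, so the sold filter only applies to the 'Tolkien' branch

Fix: Group the OR with parentheses (or use IN), then AND the threshold

Corrected query:
SELECT id, author, sold FROM books WHERE (author = 'Le Guin' OR author = 'Tolkien') AND sold > 15695

Result:
id | author  | sold 
---+---------+------
1  | Le Guin | 17576
2  | Tolkien | 16319
5  | Le Guin | 20190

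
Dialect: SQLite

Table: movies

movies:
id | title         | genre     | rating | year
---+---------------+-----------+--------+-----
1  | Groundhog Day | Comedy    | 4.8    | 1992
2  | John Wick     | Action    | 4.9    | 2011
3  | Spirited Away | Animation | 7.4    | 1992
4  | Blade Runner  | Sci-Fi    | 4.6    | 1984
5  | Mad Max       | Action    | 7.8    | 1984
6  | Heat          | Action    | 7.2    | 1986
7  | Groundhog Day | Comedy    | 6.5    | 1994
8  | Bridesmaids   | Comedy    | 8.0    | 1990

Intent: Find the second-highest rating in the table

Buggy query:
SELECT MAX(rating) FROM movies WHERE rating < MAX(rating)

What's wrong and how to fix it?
Bug: The inner MAX is an aggregate inside WHERE, which is not allowed

Fix: Put the inner MAX in a scalar subquery

Corrected query:
SELECT MAX(rating) FROM movies WHERE rating < (SELECT MAX(rating) FROM movies)

Result:
MAX(rating)
-----------
7.8        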